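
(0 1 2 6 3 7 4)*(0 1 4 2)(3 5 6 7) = (0 4 1)(2 7)(5 6)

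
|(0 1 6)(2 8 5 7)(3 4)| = 12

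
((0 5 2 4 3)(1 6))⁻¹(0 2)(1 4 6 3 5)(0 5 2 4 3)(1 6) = (0 2 6 3 1)(4 5)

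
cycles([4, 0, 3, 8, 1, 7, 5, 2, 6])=(0 4 1)(2 3 8 6 5 7)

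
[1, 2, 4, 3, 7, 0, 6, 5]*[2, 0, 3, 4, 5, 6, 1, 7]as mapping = [0→0, 1→3, 2→5, 3→4, 4→7, 5→2, 6→1, 7→6]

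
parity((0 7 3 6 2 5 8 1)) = odd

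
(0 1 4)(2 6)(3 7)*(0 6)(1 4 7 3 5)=(0 4 6 2)(1 7 5)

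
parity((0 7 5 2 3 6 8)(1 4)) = odd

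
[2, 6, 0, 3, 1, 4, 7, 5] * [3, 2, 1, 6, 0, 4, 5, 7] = [1, 5, 3, 6, 2, 0, 7, 4]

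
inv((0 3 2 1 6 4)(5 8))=(0 4 6 1 2 3)(5 8)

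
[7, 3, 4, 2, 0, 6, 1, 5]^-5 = [6, 4, 7, 0, 5, 3, 2, 1]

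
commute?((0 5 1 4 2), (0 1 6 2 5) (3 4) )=no:(0 5 1 4 2) * (0 1 6 2 5) (3 4)=(1 3 4 5 6 2), (0 1 6 2 5) (3 4) * (0 5 1 4 2)=(0 4 3 2 1 6) 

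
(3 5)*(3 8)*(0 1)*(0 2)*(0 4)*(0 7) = (0 1 2 4 7)(3 5 8)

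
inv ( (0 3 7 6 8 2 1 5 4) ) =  (0 4 5 1 2 8 6 7 3) 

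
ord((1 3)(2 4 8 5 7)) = 10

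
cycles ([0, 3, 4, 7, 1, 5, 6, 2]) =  (1 3 7 2 4)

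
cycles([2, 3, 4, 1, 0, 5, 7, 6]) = (0 2 4)(1 3)(6 7)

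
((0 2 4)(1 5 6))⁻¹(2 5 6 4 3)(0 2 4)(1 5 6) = (0 3 4 6 1)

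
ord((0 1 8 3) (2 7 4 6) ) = 4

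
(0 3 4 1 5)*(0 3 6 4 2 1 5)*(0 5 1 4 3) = (0 6 3 2 4 1 5)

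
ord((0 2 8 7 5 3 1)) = 7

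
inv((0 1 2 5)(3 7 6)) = (0 5 2 1)(3 6 7)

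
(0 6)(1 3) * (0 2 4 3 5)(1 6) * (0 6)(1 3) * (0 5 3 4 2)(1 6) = (0 4 6)(1 3 5)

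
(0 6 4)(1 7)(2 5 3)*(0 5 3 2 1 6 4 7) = (0 4 5 2 3 1)(6 7)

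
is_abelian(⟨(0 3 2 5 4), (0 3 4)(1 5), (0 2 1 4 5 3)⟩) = no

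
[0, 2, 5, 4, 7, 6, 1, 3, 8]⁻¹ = [0, 6, 1, 7, 3, 2, 5, 4, 8]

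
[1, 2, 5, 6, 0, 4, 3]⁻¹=[4, 0, 1, 6, 5, 2, 3]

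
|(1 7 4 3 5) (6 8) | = 10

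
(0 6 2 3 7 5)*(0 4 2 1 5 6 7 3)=(0 7 6 1 5 4 2)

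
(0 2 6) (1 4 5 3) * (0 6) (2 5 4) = (0 5 3 1 2) 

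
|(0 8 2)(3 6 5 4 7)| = 15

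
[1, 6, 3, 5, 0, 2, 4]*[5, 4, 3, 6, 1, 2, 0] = [4, 0, 6, 2, 5, 3, 1]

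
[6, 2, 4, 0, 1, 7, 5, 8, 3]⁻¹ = [3, 4, 1, 8, 2, 6, 0, 5, 7]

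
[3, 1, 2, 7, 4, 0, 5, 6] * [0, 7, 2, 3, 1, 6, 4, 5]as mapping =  [0→3, 1→7, 2→2, 3→5, 4→1, 5→0, 6→6, 7→4]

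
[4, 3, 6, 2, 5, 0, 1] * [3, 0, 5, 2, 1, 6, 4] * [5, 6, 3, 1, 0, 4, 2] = [6, 3, 0, 4, 2, 1, 5]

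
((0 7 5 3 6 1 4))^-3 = (0 6 7 1 5 4 3)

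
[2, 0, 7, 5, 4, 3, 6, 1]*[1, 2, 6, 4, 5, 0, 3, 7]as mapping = [0→6, 1→1, 2→7, 3→0, 4→5, 5→4, 6→3, 7→2]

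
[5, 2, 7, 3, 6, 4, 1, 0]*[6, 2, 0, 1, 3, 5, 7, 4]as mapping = [0→5, 1→0, 2→4, 3→1, 4→7, 5→3, 6→2, 7→6]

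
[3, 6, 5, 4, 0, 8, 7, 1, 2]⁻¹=[4, 7, 8, 0, 3, 2, 1, 6, 5]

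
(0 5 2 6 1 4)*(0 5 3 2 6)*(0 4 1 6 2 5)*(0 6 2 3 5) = (0 5 3)(2 4 6)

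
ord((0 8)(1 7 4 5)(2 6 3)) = 12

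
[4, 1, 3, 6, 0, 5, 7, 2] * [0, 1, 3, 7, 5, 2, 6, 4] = [5, 1, 7, 6, 0, 2, 4, 3]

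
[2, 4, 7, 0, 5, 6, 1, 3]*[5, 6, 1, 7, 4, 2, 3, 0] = [1, 4, 0, 5, 2, 3, 6, 7]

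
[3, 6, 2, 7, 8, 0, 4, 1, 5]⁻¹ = [5, 7, 2, 0, 6, 8, 1, 3, 4]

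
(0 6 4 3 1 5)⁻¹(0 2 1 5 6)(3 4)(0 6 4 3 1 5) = (0 4 6 2 5)(1 3)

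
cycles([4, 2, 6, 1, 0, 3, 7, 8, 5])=(0 4)(1 2 6 7 8 5 3)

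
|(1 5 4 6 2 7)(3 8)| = 6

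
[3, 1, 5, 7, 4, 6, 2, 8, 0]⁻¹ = [8, 1, 6, 0, 4, 2, 5, 3, 7]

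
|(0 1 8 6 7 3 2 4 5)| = 9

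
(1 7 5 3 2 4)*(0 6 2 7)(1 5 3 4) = (0 6 2 1)(3 7)(4 5)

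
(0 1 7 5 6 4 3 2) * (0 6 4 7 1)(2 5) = (2 6 7)(3 5 4)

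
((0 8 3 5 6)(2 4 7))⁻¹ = (0 6 5 3 8)(2 7 4)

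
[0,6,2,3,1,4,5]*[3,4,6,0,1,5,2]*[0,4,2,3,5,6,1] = [3,2,1,0,5,4,6]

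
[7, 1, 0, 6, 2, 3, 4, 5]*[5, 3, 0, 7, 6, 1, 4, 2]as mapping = [0→2, 1→3, 2→5, 3→4, 4→0, 5→7, 6→6, 7→1]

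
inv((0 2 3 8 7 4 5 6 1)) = (0 1 6 5 4 7 8 3 2)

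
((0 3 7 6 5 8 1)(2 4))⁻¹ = (0 1 8 5 6 7 3)(2 4)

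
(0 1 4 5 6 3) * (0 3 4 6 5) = (0 1 6 4)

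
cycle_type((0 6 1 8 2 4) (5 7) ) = 2.6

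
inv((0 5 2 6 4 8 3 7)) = (0 7 3 8 4 6 2 5)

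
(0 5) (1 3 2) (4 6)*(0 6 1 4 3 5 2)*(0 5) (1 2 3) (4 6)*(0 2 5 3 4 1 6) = (0 4 5 1 2) 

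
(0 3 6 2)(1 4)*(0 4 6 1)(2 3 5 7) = (0 5 7 2 4)(1 6 3)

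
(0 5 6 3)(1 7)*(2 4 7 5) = (0 2 4 7 1 5 6 3)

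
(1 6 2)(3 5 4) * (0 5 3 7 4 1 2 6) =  (0 5 1)(4 7)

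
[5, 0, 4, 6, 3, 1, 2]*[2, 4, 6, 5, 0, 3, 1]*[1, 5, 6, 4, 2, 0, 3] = [4, 6, 1, 5, 0, 2, 3]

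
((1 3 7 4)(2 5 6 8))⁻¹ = (1 4 7 3)(2 8 6 5)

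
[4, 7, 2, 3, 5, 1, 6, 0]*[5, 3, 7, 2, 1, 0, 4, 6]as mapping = [0→1, 1→6, 2→7, 3→2, 4→0, 5→3, 6→4, 7→5]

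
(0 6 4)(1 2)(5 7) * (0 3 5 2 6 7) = (0 7 2 1 6 4 3 5)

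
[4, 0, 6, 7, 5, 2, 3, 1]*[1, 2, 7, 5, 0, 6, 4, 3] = [0, 1, 4, 3, 6, 7, 5, 2]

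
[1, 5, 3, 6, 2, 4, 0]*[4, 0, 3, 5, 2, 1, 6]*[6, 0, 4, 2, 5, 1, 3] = [6, 0, 1, 3, 2, 4, 5]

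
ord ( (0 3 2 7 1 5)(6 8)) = 6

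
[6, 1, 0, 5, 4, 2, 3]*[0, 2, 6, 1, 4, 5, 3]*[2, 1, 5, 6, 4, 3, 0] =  [6, 5, 2, 3, 4, 0, 1]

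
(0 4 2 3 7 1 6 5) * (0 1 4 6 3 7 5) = (0 6)(1 3 5)(2 7 4)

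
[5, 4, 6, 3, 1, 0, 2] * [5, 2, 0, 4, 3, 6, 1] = [6, 3, 1, 4, 2, 5, 0]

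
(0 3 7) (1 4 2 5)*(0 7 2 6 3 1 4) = (0 1) (2 5 4 6 3) 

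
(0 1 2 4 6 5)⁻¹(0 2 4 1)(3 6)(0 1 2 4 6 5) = (1 4 6 2)(3 5)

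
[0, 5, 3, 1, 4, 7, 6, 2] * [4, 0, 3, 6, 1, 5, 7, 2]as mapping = [0→4, 1→5, 2→6, 3→0, 4→1, 5→2, 6→7, 7→3]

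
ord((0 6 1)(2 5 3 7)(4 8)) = 12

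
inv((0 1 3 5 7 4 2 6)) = (0 6 2 4 7 5 3 1)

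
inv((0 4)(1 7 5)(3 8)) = (0 4)(1 5 7)(3 8)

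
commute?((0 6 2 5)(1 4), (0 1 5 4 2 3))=no:(0 6 2 5)(1 4)*(0 1 5 4 2 3)=(0 6 3)(1 2 4 5), (0 1 5 4 2 3)*(0 6 2 5)(1 4)=(0 4 5 1)(2 3 6)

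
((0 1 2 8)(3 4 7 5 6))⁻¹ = (0 8 2 1)(3 6 5 7 4)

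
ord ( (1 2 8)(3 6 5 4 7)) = 15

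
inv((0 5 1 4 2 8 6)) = (0 6 8 2 4 1 5)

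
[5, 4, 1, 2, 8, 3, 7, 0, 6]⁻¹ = [7, 2, 3, 5, 1, 0, 8, 6, 4]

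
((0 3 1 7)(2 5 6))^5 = (0 3 1 7)(2 6 5)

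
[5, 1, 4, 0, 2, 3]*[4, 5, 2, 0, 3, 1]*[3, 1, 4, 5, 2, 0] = [1, 0, 5, 2, 4, 3]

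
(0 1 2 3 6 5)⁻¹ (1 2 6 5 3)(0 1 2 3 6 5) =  (0 6 2 3 5)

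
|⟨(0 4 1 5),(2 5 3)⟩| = 720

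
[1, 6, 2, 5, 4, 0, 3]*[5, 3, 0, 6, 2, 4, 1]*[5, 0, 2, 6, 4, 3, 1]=[6, 0, 5, 4, 2, 3, 1]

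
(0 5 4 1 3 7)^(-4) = (0 4 3)(1 7 5)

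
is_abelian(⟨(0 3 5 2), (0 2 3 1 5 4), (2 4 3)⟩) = no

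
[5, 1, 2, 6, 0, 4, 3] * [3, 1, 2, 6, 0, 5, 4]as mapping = [0→5, 1→1, 2→2, 3→4, 4→3, 5→0, 6→6]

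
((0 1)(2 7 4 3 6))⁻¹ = (0 1)(2 6 3 4 7)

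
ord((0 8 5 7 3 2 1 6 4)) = 9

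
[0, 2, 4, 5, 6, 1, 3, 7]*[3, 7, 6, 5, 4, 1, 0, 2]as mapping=[0→3, 1→6, 2→4, 3→1, 4→0, 5→7, 6→5, 7→2]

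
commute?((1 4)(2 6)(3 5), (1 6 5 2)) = no:(1 4)(2 6)(3 5)*(1 6 5 2) = (1 4 6)(2 5 3), (1 6 5 2)*(1 4)(2 6)(3 5) = (1 2 4)(3 5 6)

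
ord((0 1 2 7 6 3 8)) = 7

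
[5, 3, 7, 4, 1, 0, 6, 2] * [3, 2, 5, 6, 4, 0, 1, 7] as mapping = [0→0, 1→6, 2→7, 3→4, 4→2, 5→3, 6→1, 7→5] 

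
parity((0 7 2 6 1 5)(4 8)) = even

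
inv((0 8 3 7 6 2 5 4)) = (0 4 5 2 6 7 3 8)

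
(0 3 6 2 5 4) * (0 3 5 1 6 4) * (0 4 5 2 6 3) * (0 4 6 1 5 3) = (0 2 5 6 1)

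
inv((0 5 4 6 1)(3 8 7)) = (0 1 6 4 5)(3 7 8)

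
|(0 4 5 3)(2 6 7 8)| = 4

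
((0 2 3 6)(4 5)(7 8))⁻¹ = (0 6 3 2)(4 5)(7 8)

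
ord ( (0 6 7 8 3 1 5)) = 7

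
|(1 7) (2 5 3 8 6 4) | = 6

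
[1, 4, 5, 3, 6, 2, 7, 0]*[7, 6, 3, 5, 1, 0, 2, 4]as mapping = [0→6, 1→1, 2→0, 3→5, 4→2, 5→3, 6→4, 7→7]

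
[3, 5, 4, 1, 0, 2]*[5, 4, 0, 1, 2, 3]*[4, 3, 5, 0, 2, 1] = [3, 0, 5, 2, 1, 4]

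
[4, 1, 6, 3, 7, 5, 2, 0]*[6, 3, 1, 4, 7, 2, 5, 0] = [7, 3, 5, 4, 0, 2, 1, 6]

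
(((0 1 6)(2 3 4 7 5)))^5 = (0 6 1)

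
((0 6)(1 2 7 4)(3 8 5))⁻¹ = (0 6)(1 4 7 2)(3 5 8)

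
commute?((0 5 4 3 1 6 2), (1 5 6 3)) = no:(0 5 4 3 1 6 2)*(1 5 6 3) = (0 6 2)(1 3 5 4), (1 5 6 3)*(0 5 4 3 1 6 2) = (0 5 2)(1 4 3 6)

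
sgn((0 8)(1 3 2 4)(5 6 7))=1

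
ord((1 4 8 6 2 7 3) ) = 7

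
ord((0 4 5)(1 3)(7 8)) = 6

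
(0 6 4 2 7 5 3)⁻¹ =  (0 3 5 7 2 4 6)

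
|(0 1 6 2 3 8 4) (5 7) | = 14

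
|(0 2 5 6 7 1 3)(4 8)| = 14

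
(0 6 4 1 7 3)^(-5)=(0 6 4 1 7 3)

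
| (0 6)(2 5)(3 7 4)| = 6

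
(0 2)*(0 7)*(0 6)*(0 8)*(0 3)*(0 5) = (0 2 7 6 8 3 5)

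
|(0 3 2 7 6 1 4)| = 7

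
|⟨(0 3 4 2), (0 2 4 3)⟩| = 4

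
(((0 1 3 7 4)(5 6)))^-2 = (0 7 1 4 3)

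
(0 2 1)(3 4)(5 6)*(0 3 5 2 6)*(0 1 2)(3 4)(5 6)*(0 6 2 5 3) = (0 3)(1 4 2 5)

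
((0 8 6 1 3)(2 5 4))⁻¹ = (0 3 1 6 8)(2 4 5)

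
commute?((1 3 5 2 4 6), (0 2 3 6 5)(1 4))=no:(1 3 5 2 4 6)*(0 2 3 6 5)(1 4)=(0 2 1 6 4 5 3), (0 2 3 6 5)(1 4)*(1 3 5 2 4 6)=(0 4 3 1 6 2 5)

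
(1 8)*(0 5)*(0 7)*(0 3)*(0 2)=(0 5 7 3 2)(1 8)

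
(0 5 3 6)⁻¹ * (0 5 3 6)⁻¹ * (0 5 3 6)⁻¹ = (0 5 3 6)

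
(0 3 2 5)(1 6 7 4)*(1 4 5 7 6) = (0 3 2 7 5)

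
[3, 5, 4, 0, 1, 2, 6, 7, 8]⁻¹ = [3, 4, 5, 0, 2, 1, 6, 7, 8]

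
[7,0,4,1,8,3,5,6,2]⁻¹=[1,3,8,5,2,6,7,0,4]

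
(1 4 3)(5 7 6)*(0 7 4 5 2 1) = (0 7 6 2 1 5 4 3)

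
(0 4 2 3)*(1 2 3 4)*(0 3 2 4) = (0 1 4 2) 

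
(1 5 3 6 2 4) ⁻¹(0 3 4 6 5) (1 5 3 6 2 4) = (0 6 1 2 3) 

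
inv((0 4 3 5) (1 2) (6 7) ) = (0 5 3 4) (1 2) (6 7) 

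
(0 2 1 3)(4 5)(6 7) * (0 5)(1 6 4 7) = (0 2 6 1 3 5 7 4)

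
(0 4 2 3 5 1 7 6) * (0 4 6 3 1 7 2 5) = (0 6 4 5 7 3)(1 2)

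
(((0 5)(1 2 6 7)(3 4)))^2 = (1 6)(2 7)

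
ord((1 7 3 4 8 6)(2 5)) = 6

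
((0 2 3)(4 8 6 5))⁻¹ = (0 3 2)(4 5 6 8)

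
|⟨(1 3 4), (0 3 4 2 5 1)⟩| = 720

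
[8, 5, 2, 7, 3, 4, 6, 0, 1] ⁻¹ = [7, 8, 2, 4, 5, 1, 6, 3, 0] 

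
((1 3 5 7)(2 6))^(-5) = (1 7 5 3)(2 6)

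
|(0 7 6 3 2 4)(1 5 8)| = 6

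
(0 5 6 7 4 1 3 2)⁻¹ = (0 2 3 1 4 7 6 5)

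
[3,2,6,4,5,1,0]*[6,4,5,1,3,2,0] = [1,5,0,3,2,4,6]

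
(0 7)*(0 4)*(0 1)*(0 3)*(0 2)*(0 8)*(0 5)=(0 7 4 1 3 2 8 5)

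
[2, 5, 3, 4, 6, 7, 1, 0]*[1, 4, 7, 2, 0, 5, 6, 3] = [7, 5, 2, 0, 6, 3, 4, 1] 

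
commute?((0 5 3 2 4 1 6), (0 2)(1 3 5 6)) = no:(0 5 3 2 4 1 6)*(0 2)(1 3 5 6) = (0 6 2 4 3), (0 2)(1 3 5 6)*(0 5 3 2 4 1 6) = (0 4 1 2 5)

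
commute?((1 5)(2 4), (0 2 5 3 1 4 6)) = no:(1 5)(2 4)*(0 2 5 3 1 4 6) = (0 2 6)(1 3)(4 5), (0 2 5 3 1 4 6)*(1 5)(2 4) = (0 4 6)(1 2)(3 5)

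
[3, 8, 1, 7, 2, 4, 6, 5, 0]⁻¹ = [8, 2, 4, 0, 5, 7, 6, 3, 1]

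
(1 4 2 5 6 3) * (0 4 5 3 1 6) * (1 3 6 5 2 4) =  (0 1 2 6 3 5)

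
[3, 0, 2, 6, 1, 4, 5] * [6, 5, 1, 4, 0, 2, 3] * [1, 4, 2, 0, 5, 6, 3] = [5, 3, 4, 0, 6, 1, 2]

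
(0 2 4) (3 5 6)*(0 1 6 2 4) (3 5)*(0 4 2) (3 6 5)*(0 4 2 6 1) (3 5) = (0 6 5 4) (1 3) 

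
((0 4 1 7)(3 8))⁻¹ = (0 7 1 4)(3 8)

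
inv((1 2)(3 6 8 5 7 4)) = (1 2)(3 4 7 5 8 6)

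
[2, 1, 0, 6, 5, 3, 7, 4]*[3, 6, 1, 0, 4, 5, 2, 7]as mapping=[0→1, 1→6, 2→3, 3→2, 4→5, 5→0, 6→7, 7→4]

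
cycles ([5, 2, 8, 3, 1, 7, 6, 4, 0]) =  (0 5 7 4 1 2 8)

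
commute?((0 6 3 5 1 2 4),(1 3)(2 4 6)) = no:(0 6 3 5 1 2 4)*(1 3)(2 4 6) = (0 2 6 1 4)(3 5),(1 3)(2 4 6)*(0 6 3 5 1 2 4) = (0 6 4 3 2)(1 5)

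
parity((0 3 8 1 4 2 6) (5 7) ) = odd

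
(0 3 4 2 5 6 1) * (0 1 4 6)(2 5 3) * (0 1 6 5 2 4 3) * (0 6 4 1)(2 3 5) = (0 1 4 3 2 6 5)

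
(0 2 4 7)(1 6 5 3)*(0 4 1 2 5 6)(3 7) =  (0 5 7 4 3 2 1)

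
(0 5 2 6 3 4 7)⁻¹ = (0 7 4 3 6 2 5)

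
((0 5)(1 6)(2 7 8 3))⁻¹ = (0 5)(1 6)(2 3 8 7)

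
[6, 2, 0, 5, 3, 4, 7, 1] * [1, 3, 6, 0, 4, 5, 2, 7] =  [2, 6, 1, 5, 0, 4, 7, 3]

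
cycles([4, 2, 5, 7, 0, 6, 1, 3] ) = (0 4)(1 2 5 6)(3 7)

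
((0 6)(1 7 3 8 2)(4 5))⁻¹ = (0 6)(1 2 8 3 7)(4 5)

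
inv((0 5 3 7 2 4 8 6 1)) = (0 1 6 8 4 2 7 3 5)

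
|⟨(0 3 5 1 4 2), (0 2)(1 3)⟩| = 720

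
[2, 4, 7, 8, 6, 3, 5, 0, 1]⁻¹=[7, 8, 0, 5, 1, 6, 4, 2, 3]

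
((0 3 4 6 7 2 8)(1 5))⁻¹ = (0 8 2 7 6 4 3)(1 5)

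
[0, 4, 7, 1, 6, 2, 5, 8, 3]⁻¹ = [0, 3, 5, 8, 1, 6, 4, 2, 7]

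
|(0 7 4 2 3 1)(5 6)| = 6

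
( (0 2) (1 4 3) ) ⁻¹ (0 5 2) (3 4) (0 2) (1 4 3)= (0 2 5) (1 3) 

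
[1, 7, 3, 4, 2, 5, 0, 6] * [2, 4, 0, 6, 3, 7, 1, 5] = [4, 5, 6, 3, 0, 7, 2, 1]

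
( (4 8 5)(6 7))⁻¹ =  (4 5 8)(6 7)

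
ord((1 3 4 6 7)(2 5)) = 10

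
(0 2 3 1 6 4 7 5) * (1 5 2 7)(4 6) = (0 7 2 3 5)(1 4)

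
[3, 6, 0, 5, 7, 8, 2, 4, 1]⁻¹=[2, 8, 6, 0, 7, 3, 1, 4, 5]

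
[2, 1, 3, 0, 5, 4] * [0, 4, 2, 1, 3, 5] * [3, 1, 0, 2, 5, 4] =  [0, 5, 1, 3, 4, 2]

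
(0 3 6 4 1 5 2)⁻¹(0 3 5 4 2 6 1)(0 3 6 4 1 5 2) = (0 4 5 3 6 2 1)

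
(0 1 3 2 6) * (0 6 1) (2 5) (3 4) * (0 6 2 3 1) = (0 6 2) (1 4) (3 5) 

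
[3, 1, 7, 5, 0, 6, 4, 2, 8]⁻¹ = [4, 1, 7, 0, 6, 3, 5, 2, 8]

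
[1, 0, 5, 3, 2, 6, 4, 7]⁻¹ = [1, 0, 4, 3, 6, 2, 5, 7]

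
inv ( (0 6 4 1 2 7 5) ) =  (0 5 7 2 1 4 6) 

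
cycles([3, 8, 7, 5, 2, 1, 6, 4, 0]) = (0 3 5 1 8)(2 7 4)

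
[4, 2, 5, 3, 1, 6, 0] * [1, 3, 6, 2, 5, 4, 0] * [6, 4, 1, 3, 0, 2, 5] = [2, 5, 0, 1, 3, 6, 4]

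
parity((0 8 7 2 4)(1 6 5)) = even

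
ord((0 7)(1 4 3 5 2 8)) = 6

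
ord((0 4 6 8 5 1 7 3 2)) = 9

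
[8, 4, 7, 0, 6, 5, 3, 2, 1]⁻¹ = [3, 8, 7, 6, 1, 5, 4, 2, 0]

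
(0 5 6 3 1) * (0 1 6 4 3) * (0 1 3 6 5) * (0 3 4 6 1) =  (0 3 5 6)(1 4)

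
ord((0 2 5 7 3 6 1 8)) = 8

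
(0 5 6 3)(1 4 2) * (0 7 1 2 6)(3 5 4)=(0 4 6 5)(1 3 7)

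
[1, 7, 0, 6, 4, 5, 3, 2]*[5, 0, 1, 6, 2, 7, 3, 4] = [0, 4, 5, 3, 2, 7, 6, 1]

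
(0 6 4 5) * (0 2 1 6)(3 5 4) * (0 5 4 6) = (0 5 2 1)(3 4 6)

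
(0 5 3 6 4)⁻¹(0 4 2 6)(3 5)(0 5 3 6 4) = (0 2 4 5)(3 6)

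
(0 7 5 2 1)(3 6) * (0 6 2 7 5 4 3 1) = (0 5 7 4 3 2)(1 6)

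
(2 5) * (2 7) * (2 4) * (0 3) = (0 3)(2 5 7 4)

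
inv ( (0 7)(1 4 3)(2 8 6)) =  (0 7)(1 3 4)(2 6 8)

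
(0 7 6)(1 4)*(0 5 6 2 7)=(1 4)(2 7)(5 6)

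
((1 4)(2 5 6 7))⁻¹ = (1 4)(2 7 6 5)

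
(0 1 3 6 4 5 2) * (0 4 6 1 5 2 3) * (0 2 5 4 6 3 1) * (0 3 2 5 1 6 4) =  (1 5 6 2 4)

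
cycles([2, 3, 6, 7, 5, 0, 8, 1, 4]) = (0 2 6 8 4 5)(1 3 7)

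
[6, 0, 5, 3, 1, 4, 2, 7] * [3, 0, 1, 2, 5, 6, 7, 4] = [7, 3, 6, 2, 0, 5, 1, 4]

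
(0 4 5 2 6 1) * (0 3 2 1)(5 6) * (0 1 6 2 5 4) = (1 3 5 6)(2 4)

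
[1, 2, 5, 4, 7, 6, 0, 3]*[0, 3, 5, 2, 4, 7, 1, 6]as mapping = [0→3, 1→5, 2→7, 3→4, 4→6, 5→1, 6→0, 7→2]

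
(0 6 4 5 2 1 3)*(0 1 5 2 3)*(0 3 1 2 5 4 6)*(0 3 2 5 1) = (0 3 5)(1 2 4)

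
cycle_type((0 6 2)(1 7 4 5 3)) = 3.5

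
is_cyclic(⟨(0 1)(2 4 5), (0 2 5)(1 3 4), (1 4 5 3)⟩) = no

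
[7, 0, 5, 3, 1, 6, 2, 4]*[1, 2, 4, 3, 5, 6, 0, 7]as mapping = [0→7, 1→1, 2→6, 3→3, 4→2, 5→0, 6→4, 7→5]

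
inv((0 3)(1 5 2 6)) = (0 3)(1 6 2 5)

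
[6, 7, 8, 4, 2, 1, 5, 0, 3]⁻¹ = [7, 5, 4, 8, 3, 6, 0, 1, 2]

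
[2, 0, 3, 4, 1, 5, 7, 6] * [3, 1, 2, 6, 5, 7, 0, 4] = [2, 3, 6, 5, 1, 7, 4, 0]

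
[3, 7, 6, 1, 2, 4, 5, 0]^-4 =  [0, 1, 2, 3, 4, 5, 6, 7]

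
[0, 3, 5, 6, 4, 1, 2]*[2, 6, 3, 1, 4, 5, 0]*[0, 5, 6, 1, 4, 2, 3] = [6, 5, 2, 0, 4, 3, 1]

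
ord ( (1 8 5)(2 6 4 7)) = 12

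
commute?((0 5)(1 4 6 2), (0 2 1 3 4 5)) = no:(0 5)(1 4 6 2) * (0 2 1 3 4 5) = (1 5 2 3 4 6), (0 2 1 3 4 5) * (0 5)(1 4 6 2) = (0 1 3 6 2 4)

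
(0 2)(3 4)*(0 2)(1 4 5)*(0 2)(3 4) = (0 2)(1 3 5)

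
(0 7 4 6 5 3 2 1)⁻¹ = (0 1 2 3 5 6 4 7)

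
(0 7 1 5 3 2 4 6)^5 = (0 2 1 6 3 7 4 5)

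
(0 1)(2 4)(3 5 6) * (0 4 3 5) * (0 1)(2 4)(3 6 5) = (1 2 6 3)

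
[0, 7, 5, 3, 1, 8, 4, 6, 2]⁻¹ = [0, 4, 8, 3, 6, 2, 7, 1, 5]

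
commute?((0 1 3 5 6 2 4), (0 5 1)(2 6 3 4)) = no:(0 1 3 5 6 2 4)*(0 5 1)(2 6 3 4) = (1 4 5 3), (0 5 1)(2 6 3 4)*(0 1 3 5 6 2 4) = (0 6 5 3)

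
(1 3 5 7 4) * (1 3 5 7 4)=(1 5 4 3 7)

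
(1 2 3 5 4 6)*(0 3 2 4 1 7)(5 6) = (0 3 6 7)(1 4 5)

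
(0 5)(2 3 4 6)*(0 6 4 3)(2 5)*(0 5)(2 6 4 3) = (0 6)(2 5 4 3)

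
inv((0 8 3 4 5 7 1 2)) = (0 2 1 7 5 4 3 8)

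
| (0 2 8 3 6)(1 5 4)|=15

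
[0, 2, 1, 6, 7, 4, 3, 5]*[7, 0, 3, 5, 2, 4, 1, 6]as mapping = [0→7, 1→3, 2→0, 3→1, 4→6, 5→2, 6→5, 7→4]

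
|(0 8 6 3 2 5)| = 6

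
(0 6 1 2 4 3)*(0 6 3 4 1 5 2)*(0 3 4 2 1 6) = (0 4 2 6 5 1 3)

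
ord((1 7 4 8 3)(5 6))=10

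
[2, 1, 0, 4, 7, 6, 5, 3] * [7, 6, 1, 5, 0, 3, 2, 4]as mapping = [0→1, 1→6, 2→7, 3→0, 4→4, 5→2, 6→3, 7→5]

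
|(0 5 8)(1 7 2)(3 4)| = 6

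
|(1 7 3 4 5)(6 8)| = 10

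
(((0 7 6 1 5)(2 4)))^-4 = (0 7 6 1 5)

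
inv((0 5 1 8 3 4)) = (0 4 3 8 1 5)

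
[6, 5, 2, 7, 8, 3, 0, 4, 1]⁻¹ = [6, 8, 2, 5, 7, 1, 0, 3, 4]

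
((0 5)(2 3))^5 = (0 5)(2 3)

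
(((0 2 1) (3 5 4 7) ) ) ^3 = (3 7 4 5) 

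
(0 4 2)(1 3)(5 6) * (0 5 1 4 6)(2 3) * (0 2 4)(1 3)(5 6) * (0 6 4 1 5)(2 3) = (2 4 5 3 6)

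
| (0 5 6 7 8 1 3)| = 7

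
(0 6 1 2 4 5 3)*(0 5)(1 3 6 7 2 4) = (0 7 2 1 4)(3 5 6)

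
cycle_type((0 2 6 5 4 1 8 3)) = 8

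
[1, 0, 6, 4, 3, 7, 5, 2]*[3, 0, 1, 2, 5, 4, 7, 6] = [0, 3, 7, 5, 2, 6, 4, 1]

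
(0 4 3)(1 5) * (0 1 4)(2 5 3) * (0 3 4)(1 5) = (0 3 5)(1 4 2)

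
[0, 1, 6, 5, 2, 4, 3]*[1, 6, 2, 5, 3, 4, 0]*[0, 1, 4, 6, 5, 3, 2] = [1, 2, 0, 5, 4, 6, 3]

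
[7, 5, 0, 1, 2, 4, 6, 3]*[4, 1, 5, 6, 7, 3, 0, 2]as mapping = [0→2, 1→3, 2→4, 3→1, 4→5, 5→7, 6→0, 7→6]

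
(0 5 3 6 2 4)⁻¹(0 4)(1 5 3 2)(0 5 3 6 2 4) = (0 5)(1 3 6 4)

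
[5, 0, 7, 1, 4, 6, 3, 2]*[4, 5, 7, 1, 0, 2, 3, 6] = [2, 4, 6, 5, 0, 3, 1, 7]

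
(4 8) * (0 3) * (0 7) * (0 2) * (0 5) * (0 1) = (0 3 7 2 5 1)(4 8)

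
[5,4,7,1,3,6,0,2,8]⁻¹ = [6,3,7,4,1,0,5,2,8]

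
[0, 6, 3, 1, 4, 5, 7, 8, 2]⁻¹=[0, 3, 8, 2, 4, 5, 1, 6, 7]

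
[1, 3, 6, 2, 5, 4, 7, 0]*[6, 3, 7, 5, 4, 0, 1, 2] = [3, 5, 1, 7, 0, 4, 2, 6]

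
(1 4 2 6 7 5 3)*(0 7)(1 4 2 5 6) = (0 7 6)(1 2)(3 4 5)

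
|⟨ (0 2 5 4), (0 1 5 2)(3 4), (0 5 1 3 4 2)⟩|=720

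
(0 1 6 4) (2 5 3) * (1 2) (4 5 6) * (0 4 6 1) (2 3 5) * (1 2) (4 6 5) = (0 3) (1 5 4 6) 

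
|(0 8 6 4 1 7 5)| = 7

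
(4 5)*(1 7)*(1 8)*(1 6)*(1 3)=(1 7 8 6 3)(4 5)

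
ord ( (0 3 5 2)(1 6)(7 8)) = 4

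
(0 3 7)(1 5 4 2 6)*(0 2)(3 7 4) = (0 7 2 6 1 5 3 4)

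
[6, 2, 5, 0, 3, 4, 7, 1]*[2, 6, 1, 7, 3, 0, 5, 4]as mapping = [0→5, 1→1, 2→0, 3→2, 4→7, 5→3, 6→4, 7→6]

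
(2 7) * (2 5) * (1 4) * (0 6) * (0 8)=(0 6 8)(1 4)(2 7 5)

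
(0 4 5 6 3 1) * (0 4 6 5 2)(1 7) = (0 6 3 7 1 4 2)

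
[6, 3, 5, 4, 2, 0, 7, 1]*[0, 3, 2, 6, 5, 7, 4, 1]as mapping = [0→4, 1→6, 2→7, 3→5, 4→2, 5→0, 6→1, 7→3]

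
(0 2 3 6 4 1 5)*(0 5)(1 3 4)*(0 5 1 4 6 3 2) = (1 5)(2 6 4)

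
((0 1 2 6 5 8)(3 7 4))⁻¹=(0 8 5 6 2 1)(3 4 7)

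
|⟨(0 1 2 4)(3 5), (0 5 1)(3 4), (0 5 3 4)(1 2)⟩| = 720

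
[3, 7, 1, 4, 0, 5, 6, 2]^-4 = [4, 2, 7, 0, 3, 5, 6, 1]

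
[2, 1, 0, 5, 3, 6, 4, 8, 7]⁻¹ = [2, 1, 0, 4, 6, 3, 5, 8, 7]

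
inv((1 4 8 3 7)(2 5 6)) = (1 7 3 8 4)(2 6 5)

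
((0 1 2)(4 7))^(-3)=(4 7)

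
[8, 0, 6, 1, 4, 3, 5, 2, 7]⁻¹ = [1, 3, 7, 5, 4, 6, 2, 8, 0]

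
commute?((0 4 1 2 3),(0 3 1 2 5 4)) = no:(0 4 1 2 3)*(0 3 1 2 5 4) = (1 5 4 2),(0 3 1 2 5 4)*(0 4 1 2 3) = (1 3 2 5)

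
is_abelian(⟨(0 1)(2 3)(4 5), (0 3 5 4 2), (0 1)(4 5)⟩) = no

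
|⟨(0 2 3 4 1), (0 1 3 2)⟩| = 120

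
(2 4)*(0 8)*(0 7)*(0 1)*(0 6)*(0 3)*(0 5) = (0 8 7 1 6 3 5)(2 4)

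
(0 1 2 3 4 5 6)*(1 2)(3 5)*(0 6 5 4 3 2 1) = (0 1)(2 4)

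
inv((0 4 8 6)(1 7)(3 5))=(0 6 8 4)(1 7)(3 5)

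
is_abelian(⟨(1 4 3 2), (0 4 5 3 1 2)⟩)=no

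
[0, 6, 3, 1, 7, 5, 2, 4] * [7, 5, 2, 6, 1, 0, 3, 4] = [7, 3, 6, 5, 4, 0, 2, 1]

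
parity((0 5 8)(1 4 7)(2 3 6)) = even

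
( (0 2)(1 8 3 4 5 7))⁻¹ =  (0 2)(1 7 5 4 3 8)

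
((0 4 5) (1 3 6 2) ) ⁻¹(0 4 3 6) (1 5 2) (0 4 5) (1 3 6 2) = (0 1 3) (2 4 5 6) 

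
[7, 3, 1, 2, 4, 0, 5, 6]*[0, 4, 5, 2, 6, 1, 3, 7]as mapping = [0→7, 1→2, 2→4, 3→5, 4→6, 5→0, 6→1, 7→3]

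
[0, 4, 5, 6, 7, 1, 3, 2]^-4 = [0, 4, 5, 3, 7, 1, 6, 2]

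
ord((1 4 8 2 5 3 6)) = 7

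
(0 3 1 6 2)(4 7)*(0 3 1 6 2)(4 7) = (0 1 2 3 6)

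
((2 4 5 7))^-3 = (2 4 5 7)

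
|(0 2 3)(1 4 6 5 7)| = 15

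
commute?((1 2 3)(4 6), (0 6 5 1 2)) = no:(1 2 3)(4 6)*(0 6 5 1 2) = (0 6 4 5 1)(2 3), (0 6 5 1 2)*(1 2 3)(4 6) = (0 4 6 5 2)(1 3)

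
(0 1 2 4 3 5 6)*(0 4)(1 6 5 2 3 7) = (0 6 4 7 1 3 2)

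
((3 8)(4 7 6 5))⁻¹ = (3 8)(4 5 6 7)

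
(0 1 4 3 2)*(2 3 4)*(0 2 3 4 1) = (1 3 4)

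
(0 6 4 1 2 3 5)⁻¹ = (0 5 3 2 1 4 6)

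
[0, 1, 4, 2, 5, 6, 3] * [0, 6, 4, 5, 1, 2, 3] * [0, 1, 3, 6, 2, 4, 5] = [0, 5, 1, 2, 3, 6, 4]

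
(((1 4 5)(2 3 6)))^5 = (1 5 4)(2 6 3)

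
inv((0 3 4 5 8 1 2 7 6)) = (0 6 7 2 1 8 5 4 3)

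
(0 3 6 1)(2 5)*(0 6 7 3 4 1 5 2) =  (0 4 1 6 5)(3 7)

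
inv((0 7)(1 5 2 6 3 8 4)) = (0 7)(1 4 8 3 6 2 5)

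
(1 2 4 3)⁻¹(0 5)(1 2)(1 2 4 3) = (0 5)(2 4)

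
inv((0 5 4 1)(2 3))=(0 1 4 5)(2 3)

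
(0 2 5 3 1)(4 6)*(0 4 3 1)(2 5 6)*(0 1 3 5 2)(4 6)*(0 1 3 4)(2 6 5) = (0 6 2)(1 5 4)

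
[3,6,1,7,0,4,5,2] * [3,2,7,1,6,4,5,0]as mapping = [0→1,1→5,2→2,3→0,4→3,5→6,6→4,7→7]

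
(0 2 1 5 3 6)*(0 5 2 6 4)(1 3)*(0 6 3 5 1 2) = (0 3 4 6 1)(2 5)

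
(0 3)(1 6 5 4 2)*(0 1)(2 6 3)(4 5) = (0 2)(1 3)(4 6)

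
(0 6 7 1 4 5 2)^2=(0 7 4 2 6 1 5)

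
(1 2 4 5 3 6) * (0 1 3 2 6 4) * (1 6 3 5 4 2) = (0 6 5 1 3 2)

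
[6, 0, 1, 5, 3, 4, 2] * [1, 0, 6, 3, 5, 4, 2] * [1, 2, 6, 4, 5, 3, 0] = [6, 2, 1, 5, 4, 3, 0]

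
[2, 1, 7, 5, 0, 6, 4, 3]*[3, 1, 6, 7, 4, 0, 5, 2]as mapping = [0→6, 1→1, 2→2, 3→0, 4→3, 5→5, 6→4, 7→7]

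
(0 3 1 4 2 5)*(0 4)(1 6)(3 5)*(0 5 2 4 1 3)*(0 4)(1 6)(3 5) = (0 2 4)(1 3)(5 6)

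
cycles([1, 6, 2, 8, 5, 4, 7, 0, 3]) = (0 1 6 7)(3 8)(4 5)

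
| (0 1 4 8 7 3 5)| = 7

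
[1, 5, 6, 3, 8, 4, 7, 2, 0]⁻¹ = [8, 0, 7, 3, 5, 1, 2, 6, 4]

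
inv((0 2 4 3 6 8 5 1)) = (0 1 5 8 6 3 4 2)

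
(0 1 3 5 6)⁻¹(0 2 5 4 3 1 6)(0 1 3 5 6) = (0 1 2 6 4 5 3)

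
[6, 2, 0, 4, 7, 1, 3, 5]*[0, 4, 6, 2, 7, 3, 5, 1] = [5, 6, 0, 7, 1, 4, 2, 3]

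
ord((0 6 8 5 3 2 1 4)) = 8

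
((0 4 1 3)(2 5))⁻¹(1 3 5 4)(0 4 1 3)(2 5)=(0 2 1 3)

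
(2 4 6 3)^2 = (2 6)(3 4)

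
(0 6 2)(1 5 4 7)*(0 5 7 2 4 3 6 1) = (0 1 7)(2 5 3 6 4)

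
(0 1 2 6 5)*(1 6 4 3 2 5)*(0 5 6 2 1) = (0 2 4 3 1 6)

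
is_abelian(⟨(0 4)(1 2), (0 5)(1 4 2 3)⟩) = no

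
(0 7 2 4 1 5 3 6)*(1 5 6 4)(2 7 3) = (0 3 4 5 2 1 6)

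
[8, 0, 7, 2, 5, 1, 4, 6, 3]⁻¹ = [1, 5, 3, 8, 6, 4, 7, 2, 0]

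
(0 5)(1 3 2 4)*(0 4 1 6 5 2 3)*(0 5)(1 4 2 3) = (0 3 1 5 2 4 6)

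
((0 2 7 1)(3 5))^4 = ()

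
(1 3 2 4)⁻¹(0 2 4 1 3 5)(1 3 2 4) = (0 4 1 3 2 5)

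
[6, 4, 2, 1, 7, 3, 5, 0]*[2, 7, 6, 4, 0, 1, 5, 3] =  [5, 0, 6, 7, 3, 4, 1, 2]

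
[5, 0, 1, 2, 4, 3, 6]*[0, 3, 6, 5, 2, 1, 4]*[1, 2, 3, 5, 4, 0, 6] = [2, 1, 5, 6, 3, 0, 4]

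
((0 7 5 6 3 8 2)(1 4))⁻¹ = (0 2 8 3 6 5 7)(1 4)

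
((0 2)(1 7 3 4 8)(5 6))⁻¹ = (0 2)(1 8 4 3 7)(5 6)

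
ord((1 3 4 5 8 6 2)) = 7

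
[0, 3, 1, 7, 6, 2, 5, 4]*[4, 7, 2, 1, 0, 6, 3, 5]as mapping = [0→4, 1→1, 2→7, 3→5, 4→3, 5→2, 6→6, 7→0]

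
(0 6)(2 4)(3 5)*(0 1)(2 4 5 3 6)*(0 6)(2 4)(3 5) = (0 4 2 3 5)(1 6)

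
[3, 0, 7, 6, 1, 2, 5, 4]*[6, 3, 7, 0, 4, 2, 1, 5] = [0, 6, 5, 1, 3, 7, 2, 4]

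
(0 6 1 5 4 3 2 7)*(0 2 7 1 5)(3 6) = (0 3 7 2 1)(4 6 5)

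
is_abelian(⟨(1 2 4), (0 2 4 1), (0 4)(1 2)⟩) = no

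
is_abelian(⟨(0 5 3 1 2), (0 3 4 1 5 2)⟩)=no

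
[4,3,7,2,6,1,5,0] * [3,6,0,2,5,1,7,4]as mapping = [0→5,1→2,2→4,3→0,4→7,5→6,6→1,7→3]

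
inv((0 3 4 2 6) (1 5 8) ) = (0 6 2 4 3) (1 8 5) 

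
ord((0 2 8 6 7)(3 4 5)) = 15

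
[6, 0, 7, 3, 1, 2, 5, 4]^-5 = [5, 6, 4, 3, 0, 7, 2, 1]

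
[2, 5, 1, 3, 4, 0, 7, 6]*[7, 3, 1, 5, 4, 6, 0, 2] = [1, 6, 3, 5, 4, 7, 2, 0]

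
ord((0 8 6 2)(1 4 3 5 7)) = 20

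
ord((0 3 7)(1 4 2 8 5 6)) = 6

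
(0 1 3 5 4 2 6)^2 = (0 3 4 6 1 5 2)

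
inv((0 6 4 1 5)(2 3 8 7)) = (0 5 1 4 6)(2 7 8 3)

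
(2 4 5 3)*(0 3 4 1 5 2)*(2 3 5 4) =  (0 5 2 1 4 3)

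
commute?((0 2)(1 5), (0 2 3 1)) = no:(0 2)(1 5)*(0 2 3 1) = (0 3 1 5), (0 2 3 1)*(0 2)(1 5) = (1 2 3 5)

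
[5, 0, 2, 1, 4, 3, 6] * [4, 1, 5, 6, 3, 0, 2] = [0, 4, 5, 1, 3, 6, 2]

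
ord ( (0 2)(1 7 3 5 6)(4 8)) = 10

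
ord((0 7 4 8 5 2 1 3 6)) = 9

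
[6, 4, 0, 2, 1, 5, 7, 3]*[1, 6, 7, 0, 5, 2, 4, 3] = [4, 5, 1, 7, 6, 2, 3, 0]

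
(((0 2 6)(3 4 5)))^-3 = ()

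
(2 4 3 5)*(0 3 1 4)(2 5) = (0 3 2)(1 4)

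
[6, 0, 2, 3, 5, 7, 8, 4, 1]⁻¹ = [1, 8, 2, 3, 7, 4, 0, 5, 6]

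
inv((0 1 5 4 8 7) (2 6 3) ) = (0 7 8 4 5 1) (2 3 6) 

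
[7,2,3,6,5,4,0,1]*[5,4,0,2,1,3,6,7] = [7,0,2,6,3,1,5,4]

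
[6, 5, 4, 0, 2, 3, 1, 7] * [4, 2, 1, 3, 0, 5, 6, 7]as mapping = [0→6, 1→5, 2→0, 3→4, 4→1, 5→3, 6→2, 7→7]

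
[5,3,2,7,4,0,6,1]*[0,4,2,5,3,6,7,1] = [6,5,2,1,3,0,7,4]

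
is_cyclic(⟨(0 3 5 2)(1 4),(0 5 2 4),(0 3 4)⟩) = no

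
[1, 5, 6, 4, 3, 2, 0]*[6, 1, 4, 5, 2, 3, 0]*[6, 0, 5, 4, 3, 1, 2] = [0, 4, 6, 5, 1, 3, 2]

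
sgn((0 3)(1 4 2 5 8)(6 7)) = 1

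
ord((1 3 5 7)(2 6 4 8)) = 4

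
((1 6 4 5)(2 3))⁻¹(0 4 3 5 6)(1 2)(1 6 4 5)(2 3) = (0 5 2 1 4)(3 6)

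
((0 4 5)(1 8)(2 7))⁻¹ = (0 5 4)(1 8)(2 7)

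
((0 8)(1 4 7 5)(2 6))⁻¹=(0 8)(1 5 7 4)(2 6)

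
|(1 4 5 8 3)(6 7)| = 10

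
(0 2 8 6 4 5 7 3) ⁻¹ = (0 3 7 5 4 6 8 2) 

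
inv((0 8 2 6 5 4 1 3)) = (0 3 1 4 5 6 2 8)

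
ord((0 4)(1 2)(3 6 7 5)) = 4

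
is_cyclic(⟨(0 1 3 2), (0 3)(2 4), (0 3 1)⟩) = no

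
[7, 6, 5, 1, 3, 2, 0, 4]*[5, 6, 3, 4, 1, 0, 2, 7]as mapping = [0→7, 1→2, 2→0, 3→6, 4→4, 5→3, 6→5, 7→1]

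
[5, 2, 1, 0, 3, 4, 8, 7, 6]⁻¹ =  [3, 2, 1, 4, 5, 0, 8, 7, 6]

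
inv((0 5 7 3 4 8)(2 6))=(0 8 4 3 7 5)(2 6)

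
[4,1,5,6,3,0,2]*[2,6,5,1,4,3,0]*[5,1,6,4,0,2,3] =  [0,3,4,5,1,6,2]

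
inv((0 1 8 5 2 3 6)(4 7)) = (0 6 3 2 5 8 1)(4 7)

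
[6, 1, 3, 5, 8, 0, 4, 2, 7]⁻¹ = [5, 1, 7, 2, 6, 3, 0, 8, 4]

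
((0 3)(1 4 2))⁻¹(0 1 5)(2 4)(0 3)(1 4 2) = (1 2)(3 4 5)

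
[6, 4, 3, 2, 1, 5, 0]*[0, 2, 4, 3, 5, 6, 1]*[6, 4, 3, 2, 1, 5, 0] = [4, 5, 2, 1, 3, 0, 6]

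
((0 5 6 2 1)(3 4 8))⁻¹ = (0 1 2 6 5)(3 8 4)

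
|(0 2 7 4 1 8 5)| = 7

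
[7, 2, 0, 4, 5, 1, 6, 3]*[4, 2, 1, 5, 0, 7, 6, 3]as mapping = [0→3, 1→1, 2→4, 3→0, 4→7, 5→2, 6→6, 7→5]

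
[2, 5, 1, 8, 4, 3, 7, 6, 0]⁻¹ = [8, 2, 0, 5, 4, 1, 7, 6, 3]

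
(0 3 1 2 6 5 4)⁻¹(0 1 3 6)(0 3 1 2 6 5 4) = (1 5 3 2)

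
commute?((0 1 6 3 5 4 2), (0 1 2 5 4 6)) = no:(0 1 6 3 5 4 2) * (0 1 2 5 4 6) = (0 2 1)(3 4 5 6), (0 1 2 5 4 6) * (0 1 6 3 5 4 2) = (0 6 1)(2 4 3 5)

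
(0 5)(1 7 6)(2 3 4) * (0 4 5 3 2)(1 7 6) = (0 3 5 4)(1 6 7)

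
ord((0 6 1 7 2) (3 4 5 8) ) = 20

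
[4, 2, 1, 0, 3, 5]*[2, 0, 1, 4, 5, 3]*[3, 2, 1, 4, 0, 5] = [5, 2, 3, 1, 0, 4]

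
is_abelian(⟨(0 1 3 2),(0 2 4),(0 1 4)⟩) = no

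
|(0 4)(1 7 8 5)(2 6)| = 4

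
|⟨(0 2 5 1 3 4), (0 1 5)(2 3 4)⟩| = 720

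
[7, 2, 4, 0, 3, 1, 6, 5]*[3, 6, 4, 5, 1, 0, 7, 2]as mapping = [0→2, 1→4, 2→1, 3→3, 4→5, 5→6, 6→7, 7→0]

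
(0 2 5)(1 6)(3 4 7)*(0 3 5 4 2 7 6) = (0 7 5 3 2 4 6 1)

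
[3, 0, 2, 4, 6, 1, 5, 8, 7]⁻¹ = [1, 5, 2, 0, 3, 6, 4, 8, 7]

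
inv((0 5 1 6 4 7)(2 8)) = (0 7 4 6 1 5)(2 8)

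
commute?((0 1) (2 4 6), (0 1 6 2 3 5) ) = no:(0 1) (2 4 6) * (0 1 6 2 3 5) = (0 6 3 5) (2 4), (0 1 6 2 3 5) * (0 1) (2 4 6) = (1 2 3 5) (4 6) 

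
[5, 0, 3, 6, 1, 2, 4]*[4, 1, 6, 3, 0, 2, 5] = [2, 4, 3, 5, 1, 6, 0]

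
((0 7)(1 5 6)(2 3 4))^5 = (0 7)(1 6 5)(2 4 3)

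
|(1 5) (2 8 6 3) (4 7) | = 4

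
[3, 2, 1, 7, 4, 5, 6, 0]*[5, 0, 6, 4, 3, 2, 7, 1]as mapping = [0→4, 1→6, 2→0, 3→1, 4→3, 5→2, 6→7, 7→5]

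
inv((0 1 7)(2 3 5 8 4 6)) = (0 7 1)(2 6 4 8 5 3)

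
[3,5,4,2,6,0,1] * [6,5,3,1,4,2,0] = [1,2,4,3,0,6,5]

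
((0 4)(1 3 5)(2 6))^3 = (0 4)(2 6)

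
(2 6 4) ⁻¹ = (2 4 6) 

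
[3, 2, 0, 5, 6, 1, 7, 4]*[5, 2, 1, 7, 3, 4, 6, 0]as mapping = [0→7, 1→1, 2→5, 3→4, 4→6, 5→2, 6→0, 7→3]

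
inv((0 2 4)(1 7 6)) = (0 4 2)(1 6 7)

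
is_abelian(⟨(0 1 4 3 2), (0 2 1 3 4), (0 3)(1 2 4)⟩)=no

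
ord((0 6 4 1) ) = 4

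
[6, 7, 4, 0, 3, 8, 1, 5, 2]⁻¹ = [3, 6, 8, 4, 2, 7, 0, 1, 5]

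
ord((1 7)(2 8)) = 2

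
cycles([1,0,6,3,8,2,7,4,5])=(0 1)(2 6 7 4 8 5)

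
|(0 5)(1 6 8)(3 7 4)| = 6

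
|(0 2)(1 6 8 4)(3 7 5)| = 12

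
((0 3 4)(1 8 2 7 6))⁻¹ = (0 4 3)(1 6 7 2 8)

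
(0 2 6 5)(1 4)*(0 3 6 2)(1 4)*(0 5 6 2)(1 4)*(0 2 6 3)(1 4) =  (0 5)(3 6)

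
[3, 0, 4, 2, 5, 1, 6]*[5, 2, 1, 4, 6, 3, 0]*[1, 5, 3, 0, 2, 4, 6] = [2, 4, 6, 5, 0, 3, 1]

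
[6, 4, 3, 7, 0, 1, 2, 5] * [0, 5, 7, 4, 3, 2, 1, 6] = [1, 3, 4, 6, 0, 5, 7, 2]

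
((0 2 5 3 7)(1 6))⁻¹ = (0 7 3 5 2)(1 6)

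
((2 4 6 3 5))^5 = ()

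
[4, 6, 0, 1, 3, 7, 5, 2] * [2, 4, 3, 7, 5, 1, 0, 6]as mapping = [0→5, 1→0, 2→2, 3→4, 4→7, 5→6, 6→1, 7→3]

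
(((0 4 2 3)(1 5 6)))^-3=(0 4 2 3)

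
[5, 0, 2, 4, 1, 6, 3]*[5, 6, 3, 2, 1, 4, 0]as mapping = [0→4, 1→5, 2→3, 3→1, 4→6, 5→0, 6→2]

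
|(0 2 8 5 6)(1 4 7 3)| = 20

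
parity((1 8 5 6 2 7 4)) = even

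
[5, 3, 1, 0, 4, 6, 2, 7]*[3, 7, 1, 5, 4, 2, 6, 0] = [2, 5, 7, 3, 4, 6, 1, 0]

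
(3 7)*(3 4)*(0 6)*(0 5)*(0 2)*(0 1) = (0 6 5 2 1)(3 7 4)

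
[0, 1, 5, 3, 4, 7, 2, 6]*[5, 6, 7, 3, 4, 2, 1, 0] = [5, 6, 2, 3, 4, 0, 7, 1]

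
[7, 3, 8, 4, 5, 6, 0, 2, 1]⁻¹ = [6, 8, 7, 1, 3, 4, 5, 0, 2]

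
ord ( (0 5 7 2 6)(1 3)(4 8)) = 10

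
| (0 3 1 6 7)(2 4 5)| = 15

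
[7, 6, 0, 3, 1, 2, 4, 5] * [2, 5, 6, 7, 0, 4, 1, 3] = [3, 1, 2, 7, 5, 6, 0, 4]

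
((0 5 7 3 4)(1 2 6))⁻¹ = (0 4 3 7 5)(1 6 2)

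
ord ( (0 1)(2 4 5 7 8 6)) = 6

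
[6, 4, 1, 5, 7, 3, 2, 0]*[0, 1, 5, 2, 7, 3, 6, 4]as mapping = [0→6, 1→7, 2→1, 3→3, 4→4, 5→2, 6→5, 7→0]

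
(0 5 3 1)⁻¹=(0 1 3 5)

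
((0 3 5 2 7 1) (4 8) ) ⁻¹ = (0 1 7 2 5 3) (4 8) 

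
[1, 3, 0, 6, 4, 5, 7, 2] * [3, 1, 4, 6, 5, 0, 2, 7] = [1, 6, 3, 2, 5, 0, 7, 4]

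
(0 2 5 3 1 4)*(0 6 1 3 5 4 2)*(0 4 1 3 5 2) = (0 4 6 3 5 2 1)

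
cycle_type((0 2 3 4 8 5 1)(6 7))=2.7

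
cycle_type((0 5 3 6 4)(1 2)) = 2.5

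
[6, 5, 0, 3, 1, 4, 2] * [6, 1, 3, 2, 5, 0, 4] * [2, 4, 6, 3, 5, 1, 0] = [5, 2, 0, 6, 4, 1, 3]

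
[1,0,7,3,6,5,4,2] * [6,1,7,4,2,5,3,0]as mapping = [0→1,1→6,2→0,3→4,4→3,5→5,6→2,7→7]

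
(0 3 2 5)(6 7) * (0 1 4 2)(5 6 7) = (0 3)(1 4 2 6 5)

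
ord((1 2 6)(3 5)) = 6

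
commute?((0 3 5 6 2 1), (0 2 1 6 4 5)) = no:(0 3 5 6 2 1) * (0 2 1 6 4 5) = (0 3)(1 2 6)(4 5), (0 2 1 6 4 5) * (0 3 5 6 2 1) = (0 1 2)(3 5)(4 6)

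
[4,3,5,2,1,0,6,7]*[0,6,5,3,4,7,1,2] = [4,3,7,5,6,0,1,2]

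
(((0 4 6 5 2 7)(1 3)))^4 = (0 2 6)(4 7 5)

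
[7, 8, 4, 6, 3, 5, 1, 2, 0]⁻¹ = [8, 6, 7, 4, 2, 5, 3, 0, 1]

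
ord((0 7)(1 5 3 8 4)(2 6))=10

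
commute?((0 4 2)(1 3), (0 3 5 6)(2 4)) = no:(0 4 2)(1 3) * (0 3 5 6)(2 4) = (0 2 3 1 5 6), (0 3 5 6)(2 4) * (0 4 2)(1 3) = (0 1 3 5 6 4)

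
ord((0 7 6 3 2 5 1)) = 7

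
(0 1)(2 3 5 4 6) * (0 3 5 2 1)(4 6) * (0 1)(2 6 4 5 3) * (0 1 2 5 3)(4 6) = (0 2)(1 5 6)(3 4)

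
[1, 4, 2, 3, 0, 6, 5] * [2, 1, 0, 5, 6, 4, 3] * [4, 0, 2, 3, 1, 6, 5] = [0, 5, 4, 6, 2, 3, 1]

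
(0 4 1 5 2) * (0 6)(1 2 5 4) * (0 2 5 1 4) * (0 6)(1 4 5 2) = (0 5 4 2)(1 6)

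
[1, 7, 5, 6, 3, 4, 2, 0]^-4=[7, 0, 5, 6, 3, 4, 2, 1]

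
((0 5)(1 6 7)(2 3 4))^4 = (1 6 7)(2 3 4)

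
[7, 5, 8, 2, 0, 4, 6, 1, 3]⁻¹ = [4, 7, 3, 8, 5, 1, 6, 0, 2]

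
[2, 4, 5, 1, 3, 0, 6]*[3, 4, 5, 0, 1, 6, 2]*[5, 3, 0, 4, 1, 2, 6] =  [2, 3, 6, 1, 5, 4, 0]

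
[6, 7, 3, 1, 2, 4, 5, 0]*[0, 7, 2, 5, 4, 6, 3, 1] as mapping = [0→3, 1→1, 2→5, 3→7, 4→2, 5→4, 6→6, 7→0] 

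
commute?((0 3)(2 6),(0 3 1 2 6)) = no:(0 3)(2 6) * (0 3 1 2 6) = (0 1 2),(0 3 1 2 6) * (0 3)(2 6) = (1 6 3)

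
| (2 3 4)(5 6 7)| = 3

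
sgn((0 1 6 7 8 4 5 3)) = -1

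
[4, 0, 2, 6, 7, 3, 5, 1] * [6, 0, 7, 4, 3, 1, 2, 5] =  [3, 6, 7, 2, 5, 4, 1, 0]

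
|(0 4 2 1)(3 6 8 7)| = 4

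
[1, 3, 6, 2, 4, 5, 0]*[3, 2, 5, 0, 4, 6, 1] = [2, 0, 1, 5, 4, 6, 3]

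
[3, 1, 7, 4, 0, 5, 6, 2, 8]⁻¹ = [4, 1, 7, 0, 3, 5, 6, 2, 8]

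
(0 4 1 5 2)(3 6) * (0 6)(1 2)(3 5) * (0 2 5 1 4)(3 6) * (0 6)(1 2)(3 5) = (0 6 2 5 4 3 1)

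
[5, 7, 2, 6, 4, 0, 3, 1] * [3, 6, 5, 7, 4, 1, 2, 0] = [1, 0, 5, 2, 4, 3, 7, 6]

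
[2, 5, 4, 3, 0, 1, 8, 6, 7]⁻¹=[4, 5, 0, 3, 2, 1, 7, 8, 6]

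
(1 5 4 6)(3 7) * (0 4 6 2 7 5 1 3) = (0 4 2 7)(3 5 6)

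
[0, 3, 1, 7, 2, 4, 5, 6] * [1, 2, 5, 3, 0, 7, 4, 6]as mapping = [0→1, 1→3, 2→2, 3→6, 4→5, 5→0, 6→7, 7→4]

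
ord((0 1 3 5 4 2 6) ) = 7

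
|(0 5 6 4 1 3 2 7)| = 8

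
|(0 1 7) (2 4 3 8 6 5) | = 6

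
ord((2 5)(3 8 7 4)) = 4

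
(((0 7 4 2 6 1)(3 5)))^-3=(0 2)(1 4)(3 5)(6 7)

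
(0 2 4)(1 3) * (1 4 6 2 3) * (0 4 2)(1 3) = (0 1 3 2 6)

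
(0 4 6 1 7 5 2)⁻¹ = (0 2 5 7 1 6 4)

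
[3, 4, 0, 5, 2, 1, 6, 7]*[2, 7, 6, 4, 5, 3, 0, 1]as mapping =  [0→4, 1→5, 2→2, 3→3, 4→6, 5→7, 6→0, 7→1]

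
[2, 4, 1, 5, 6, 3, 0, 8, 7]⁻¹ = [6, 2, 0, 5, 1, 3, 4, 8, 7]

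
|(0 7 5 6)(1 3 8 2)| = 4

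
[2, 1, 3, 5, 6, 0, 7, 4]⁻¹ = [5, 1, 0, 2, 7, 3, 4, 6]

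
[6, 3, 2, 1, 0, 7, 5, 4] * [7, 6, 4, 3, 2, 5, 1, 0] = [1, 3, 4, 6, 7, 0, 5, 2]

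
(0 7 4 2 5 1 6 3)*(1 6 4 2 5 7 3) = (0 3) (1 4 5 6) (2 7) 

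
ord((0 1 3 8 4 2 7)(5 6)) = 14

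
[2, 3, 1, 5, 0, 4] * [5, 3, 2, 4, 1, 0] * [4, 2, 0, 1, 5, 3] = [0, 5, 1, 4, 3, 2]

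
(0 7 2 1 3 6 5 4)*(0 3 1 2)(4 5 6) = (0 7)(3 4)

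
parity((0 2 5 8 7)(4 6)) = odd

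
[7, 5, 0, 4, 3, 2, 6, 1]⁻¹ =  [2, 7, 5, 4, 3, 1, 6, 0]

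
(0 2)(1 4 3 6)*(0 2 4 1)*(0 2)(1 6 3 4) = (0 1 6 2)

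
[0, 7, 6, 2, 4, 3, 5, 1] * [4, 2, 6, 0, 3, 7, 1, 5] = [4, 5, 1, 6, 3, 0, 7, 2]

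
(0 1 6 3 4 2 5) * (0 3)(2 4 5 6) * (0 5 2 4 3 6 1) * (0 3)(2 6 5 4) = (0 3 6 4)(1 2)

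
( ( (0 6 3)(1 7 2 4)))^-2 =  (0 6 3)(1 2)(4 7)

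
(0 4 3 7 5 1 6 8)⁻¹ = (0 8 6 1 5 7 3 4)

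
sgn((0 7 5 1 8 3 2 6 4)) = 1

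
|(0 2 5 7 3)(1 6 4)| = 15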